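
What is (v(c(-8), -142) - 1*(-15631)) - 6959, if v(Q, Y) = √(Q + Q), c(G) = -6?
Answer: 8672 + 2*I*√3 ≈ 8672.0 + 3.4641*I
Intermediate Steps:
v(Q, Y) = √2*√Q (v(Q, Y) = √(2*Q) = √2*√Q)
(v(c(-8), -142) - 1*(-15631)) - 6959 = (√2*√(-6) - 1*(-15631)) - 6959 = (√2*(I*√6) + 15631) - 6959 = (2*I*√3 + 15631) - 6959 = (15631 + 2*I*√3) - 6959 = 8672 + 2*I*√3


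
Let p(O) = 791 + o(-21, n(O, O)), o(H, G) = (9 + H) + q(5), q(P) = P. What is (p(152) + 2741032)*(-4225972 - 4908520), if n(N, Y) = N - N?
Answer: -25045096317472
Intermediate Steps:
n(N, Y) = 0
o(H, G) = 14 + H (o(H, G) = (9 + H) + 5 = 14 + H)
p(O) = 784 (p(O) = 791 + (14 - 21) = 791 - 7 = 784)
(p(152) + 2741032)*(-4225972 - 4908520) = (784 + 2741032)*(-4225972 - 4908520) = 2741816*(-9134492) = -25045096317472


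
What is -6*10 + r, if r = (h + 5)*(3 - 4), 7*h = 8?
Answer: -463/7 ≈ -66.143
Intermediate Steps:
h = 8/7 (h = (⅐)*8 = 8/7 ≈ 1.1429)
r = -43/7 (r = (8/7 + 5)*(3 - 4) = (43/7)*(-1) = -43/7 ≈ -6.1429)
-6*10 + r = -6*10 - 43/7 = -60 - 43/7 = -463/7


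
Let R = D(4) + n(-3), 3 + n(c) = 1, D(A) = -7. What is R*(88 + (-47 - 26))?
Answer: -135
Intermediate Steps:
n(c) = -2 (n(c) = -3 + 1 = -2)
R = -9 (R = -7 - 2 = -9)
R*(88 + (-47 - 26)) = -9*(88 + (-47 - 26)) = -9*(88 - 73) = -9*15 = -135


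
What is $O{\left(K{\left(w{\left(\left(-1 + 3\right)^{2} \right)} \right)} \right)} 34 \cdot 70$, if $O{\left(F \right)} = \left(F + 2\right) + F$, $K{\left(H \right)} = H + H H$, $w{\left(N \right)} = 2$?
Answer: $33320$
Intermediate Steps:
$K{\left(H \right)} = H + H^{2}$
$O{\left(F \right)} = 2 + 2 F$ ($O{\left(F \right)} = \left(2 + F\right) + F = 2 + 2 F$)
$O{\left(K{\left(w{\left(\left(-1 + 3\right)^{2} \right)} \right)} \right)} 34 \cdot 70 = \left(2 + 2 \cdot 2 \left(1 + 2\right)\right) 34 \cdot 70 = \left(2 + 2 \cdot 2 \cdot 3\right) 34 \cdot 70 = \left(2 + 2 \cdot 6\right) 34 \cdot 70 = \left(2 + 12\right) 34 \cdot 70 = 14 \cdot 34 \cdot 70 = 476 \cdot 70 = 33320$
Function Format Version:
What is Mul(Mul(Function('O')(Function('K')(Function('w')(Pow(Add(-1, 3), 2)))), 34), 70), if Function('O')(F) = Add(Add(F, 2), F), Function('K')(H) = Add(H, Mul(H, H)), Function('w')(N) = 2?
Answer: 33320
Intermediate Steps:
Function('K')(H) = Add(H, Pow(H, 2))
Function('O')(F) = Add(2, Mul(2, F)) (Function('O')(F) = Add(Add(2, F), F) = Add(2, Mul(2, F)))
Mul(Mul(Function('O')(Function('K')(Function('w')(Pow(Add(-1, 3), 2)))), 34), 70) = Mul(Mul(Add(2, Mul(2, Mul(2, Add(1, 2)))), 34), 70) = Mul(Mul(Add(2, Mul(2, Mul(2, 3))), 34), 70) = Mul(Mul(Add(2, Mul(2, 6)), 34), 70) = Mul(Mul(Add(2, 12), 34), 70) = Mul(Mul(14, 34), 70) = Mul(476, 70) = 33320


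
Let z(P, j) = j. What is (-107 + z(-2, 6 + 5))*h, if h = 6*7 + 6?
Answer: -4608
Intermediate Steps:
h = 48 (h = 42 + 6 = 48)
(-107 + z(-2, 6 + 5))*h = (-107 + (6 + 5))*48 = (-107 + 11)*48 = -96*48 = -4608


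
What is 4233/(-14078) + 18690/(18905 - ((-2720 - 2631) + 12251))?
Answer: 6065733/4828754 ≈ 1.2562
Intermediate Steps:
4233/(-14078) + 18690/(18905 - ((-2720 - 2631) + 12251)) = 4233*(-1/14078) + 18690/(18905 - (-5351 + 12251)) = -4233/14078 + 18690/(18905 - 1*6900) = -4233/14078 + 18690/(18905 - 6900) = -4233/14078 + 18690/12005 = -4233/14078 + 18690*(1/12005) = -4233/14078 + 534/343 = 6065733/4828754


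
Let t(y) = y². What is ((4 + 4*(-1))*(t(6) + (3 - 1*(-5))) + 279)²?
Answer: 77841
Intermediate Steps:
((4 + 4*(-1))*(t(6) + (3 - 1*(-5))) + 279)² = ((4 + 4*(-1))*(6² + (3 - 1*(-5))) + 279)² = ((4 - 4)*(36 + (3 + 5)) + 279)² = (0*(36 + 8) + 279)² = (0*44 + 279)² = (0 + 279)² = 279² = 77841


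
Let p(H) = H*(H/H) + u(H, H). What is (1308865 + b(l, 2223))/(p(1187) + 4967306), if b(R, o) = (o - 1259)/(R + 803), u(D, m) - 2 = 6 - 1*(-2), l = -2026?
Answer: 1600740931/6076479169 ≈ 0.26343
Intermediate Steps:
u(D, m) = 10 (u(D, m) = 2 + (6 - 1*(-2)) = 2 + (6 + 2) = 2 + 8 = 10)
b(R, o) = (-1259 + o)/(803 + R)
p(H) = 10 + H (p(H) = H*(H/H) + 10 = H*1 + 10 = H + 10 = 10 + H)
(1308865 + b(l, 2223))/(p(1187) + 4967306) = (1308865 + (-1259 + 2223)/(803 - 2026))/((10 + 1187) + 4967306) = (1308865 + 964/(-1223))/(1197 + 4967306) = (1308865 - 1/1223*964)/4968503 = (1308865 - 964/1223)*(1/4968503) = (1600740931/1223)*(1/4968503) = 1600740931/6076479169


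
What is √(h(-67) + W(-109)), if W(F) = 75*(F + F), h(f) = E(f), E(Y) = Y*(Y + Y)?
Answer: 2*I*√1843 ≈ 85.86*I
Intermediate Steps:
E(Y) = 2*Y² (E(Y) = Y*(2*Y) = 2*Y²)
h(f) = 2*f²
W(F) = 150*F (W(F) = 75*(2*F) = 150*F)
√(h(-67) + W(-109)) = √(2*(-67)² + 150*(-109)) = √(2*4489 - 16350) = √(8978 - 16350) = √(-7372) = 2*I*√1843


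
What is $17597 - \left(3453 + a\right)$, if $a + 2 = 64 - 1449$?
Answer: $15531$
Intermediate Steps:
$a = -1387$ ($a = -2 + \left(64 - 1449\right) = -2 - 1385 = -1387$)
$17597 - \left(3453 + a\right) = 17597 - 2066 = 15531$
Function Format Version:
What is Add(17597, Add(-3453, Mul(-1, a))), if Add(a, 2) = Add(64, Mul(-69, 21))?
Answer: 15531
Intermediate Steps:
a = -1387 (a = Add(-2, Add(64, Mul(-69, 21))) = Add(-2, Add(64, -1449)) = Add(-2, -1385) = -1387)
Add(17597, Add(-3453, Mul(-1, a))) = Add(17597, Add(-3453, Mul(-1, -1387))) = Add(17597, Add(-3453, 1387)) = Add(17597, -2066) = 15531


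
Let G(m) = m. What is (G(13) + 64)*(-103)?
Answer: -7931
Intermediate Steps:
(G(13) + 64)*(-103) = (13 + 64)*(-103) = 77*(-103) = -7931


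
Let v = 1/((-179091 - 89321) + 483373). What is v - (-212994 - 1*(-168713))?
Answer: 9518688042/214961 ≈ 44281.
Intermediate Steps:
v = 1/214961 (v = 1/(-268412 + 483373) = 1/214961 ≈ 4.6520e-6)
v - (-212994 - 1*(-168713)) = 1/214961 - (-212994 - 1*(-168713)) = 1/214961 - (-212994 + 168713) = 1/214961 - 1*(-44281) = 1/214961 + 44281 = 9518688042/214961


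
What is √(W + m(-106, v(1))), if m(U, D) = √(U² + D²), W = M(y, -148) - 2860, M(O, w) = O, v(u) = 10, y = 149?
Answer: √(-2711 + 2*√2834) ≈ 51.035*I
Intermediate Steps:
W = -2711 (W = 149 - 2860 = -2711)
m(U, D) = √(D² + U²)
√(W + m(-106, v(1))) = √(-2711 + √(10² + (-106)²)) = √(-2711 + √(100 + 11236)) = √(-2711 + √11336) = √(-2711 + 2*√2834)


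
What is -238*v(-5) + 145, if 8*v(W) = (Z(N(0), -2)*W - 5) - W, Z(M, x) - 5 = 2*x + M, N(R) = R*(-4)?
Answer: 1175/4 ≈ 293.75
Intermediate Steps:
N(R) = -4*R
Z(M, x) = 5 + M + 2*x (Z(M, x) = 5 + (2*x + M) = 5 + (M + 2*x) = 5 + M + 2*x)
v(W) = -5/8 (v(W) = (((5 - 4*0 + 2*(-2))*W - 5) - W)/8 = (((5 + 0 - 4)*W - 5) - W)/8 = ((1*W - 5) - W)/8 = ((W - 5) - W)/8 = ((-5 + W) - W)/8 = (⅛)*(-5) = -5/8)
-238*v(-5) + 145 = -238*(-5/8) + 145 = 595/4 + 145 = 1175/4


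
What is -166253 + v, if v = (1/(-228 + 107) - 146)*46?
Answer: -20929295/121 ≈ -1.7297e+5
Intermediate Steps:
v = -812682/121 (v = (1/(-121) - 146)*46 = (-1/121 - 146)*46 = -17667/121*46 = -812682/121 ≈ -6716.4)
-166253 + v = -166253 - 812682/121 = -20929295/121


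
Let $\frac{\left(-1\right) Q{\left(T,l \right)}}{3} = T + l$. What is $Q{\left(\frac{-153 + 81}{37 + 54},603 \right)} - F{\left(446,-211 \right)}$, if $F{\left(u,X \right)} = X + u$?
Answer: $- \frac{185788}{91} \approx -2041.6$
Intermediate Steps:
$Q{\left(T,l \right)} = - 3 T - 3 l$ ($Q{\left(T,l \right)} = - 3 \left(T + l\right) = - 3 T - 3 l$)
$Q{\left(\frac{-153 + 81}{37 + 54},603 \right)} - F{\left(446,-211 \right)} = \left(- 3 \frac{-153 + 81}{37 + 54} - 1809\right) - \left(-211 + 446\right) = \left(- 3 \left(- \frac{72}{91}\right) - 1809\right) - 235 = \left(- 3 \left(\left(-72\right) \frac{1}{91}\right) - 1809\right) - 235 = \left(\left(-3\right) \left(- \frac{72}{91}\right) - 1809\right) - 235 = \left(\frac{216}{91} - 1809\right) - 235 = - \frac{164403}{91} - 235 = - \frac{185788}{91}$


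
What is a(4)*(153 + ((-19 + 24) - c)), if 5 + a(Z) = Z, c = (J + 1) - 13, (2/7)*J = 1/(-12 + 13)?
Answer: -333/2 ≈ -166.50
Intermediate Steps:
J = 7/2 (J = 7/(2*(-12 + 13)) = (7/2)/1 = (7/2)*1 = 7/2 ≈ 3.5000)
c = -17/2 (c = (7/2 + 1) - 13 = 9/2 - 13 = -17/2 ≈ -8.5000)
a(Z) = -5 + Z
a(4)*(153 + ((-19 + 24) - c)) = (-5 + 4)*(153 + ((-19 + 24) - 1*(-17/2))) = -(153 + (5 + 17/2)) = -(153 + 27/2) = -1*333/2 = -333/2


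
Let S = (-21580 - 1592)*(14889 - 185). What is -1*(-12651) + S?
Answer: -340708437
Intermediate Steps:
S = -340721088 (S = -23172*14704 = -340721088)
-1*(-12651) + S = -1*(-12651) - 340721088 = 12651 - 340721088 = -340708437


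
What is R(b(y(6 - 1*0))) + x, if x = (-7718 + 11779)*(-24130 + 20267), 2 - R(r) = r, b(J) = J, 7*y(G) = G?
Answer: -109813493/7 ≈ -1.5688e+7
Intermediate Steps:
y(G) = G/7
R(r) = 2 - r
x = -15687643 (x = 4061*(-3863) = -15687643)
R(b(y(6 - 1*0))) + x = (2 - (6 - 1*0)/7) - 15687643 = (2 - (6 + 0)/7) - 15687643 = (2 - 6/7) - 15687643 = 8/7 - 15687643 = -109813493/7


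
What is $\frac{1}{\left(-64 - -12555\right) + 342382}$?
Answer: $\frac{1}{354873} \approx 2.8179 \cdot 10^{-6}$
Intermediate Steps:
$\frac{1}{\left(-64 - -12555\right) + 342382} = \frac{1}{\left(-64 + 12555\right) + 342382} = \frac{1}{12491 + 342382} = \frac{1}{354873}$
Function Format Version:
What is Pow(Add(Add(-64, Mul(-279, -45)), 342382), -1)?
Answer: Rational(1, 354873) ≈ 2.8179e-6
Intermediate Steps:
Pow(Add(Add(-64, Mul(-279, -45)), 342382), -1) = Pow(Add(Add(-64, 12555), 342382), -1) = Pow(Add(12491, 342382), -1) = Pow(354873, -1) = Rational(1, 354873)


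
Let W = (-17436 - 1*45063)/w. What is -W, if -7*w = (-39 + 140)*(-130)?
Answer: 437493/13130 ≈ 33.320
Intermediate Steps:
w = 13130/7 (w = -(-39 + 140)*(-130)/7 = -101*(-130)/7 = -⅐*(-13130) = 13130/7 ≈ 1875.7)
W = -437493/13130 (W = (-17436 - 1*45063)/(13130/7) = (-17436 - 45063)*(7/13130) = -62499*7/13130 = -437493/13130 ≈ -33.320)
-W = -1*(-437493/13130) = 437493/13130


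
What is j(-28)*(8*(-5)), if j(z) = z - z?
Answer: 0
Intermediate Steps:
j(z) = 0
j(-28)*(8*(-5)) = 0*(8*(-5)) = 0*(-40) = 0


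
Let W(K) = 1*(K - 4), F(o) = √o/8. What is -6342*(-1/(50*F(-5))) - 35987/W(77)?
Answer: -35987/73 - 25368*I*√5/125 ≈ -492.97 - 453.8*I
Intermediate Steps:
F(o) = √o/8
W(K) = -4 + K (W(K) = 1*(-4 + K) = -4 + K)
-6342*(-1/(50*F(-5))) - 35987/W(77) = -6342*4*I*√5/125 - 35987/(-4 + 77) = -6342*4*I*√5/125 - 35987/73 = -25368*I*√5/125 - 35987/73 = -35987/73 - 25368*I*√5/125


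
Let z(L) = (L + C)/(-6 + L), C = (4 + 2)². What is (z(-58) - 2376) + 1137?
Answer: -39637/32 ≈ -1238.7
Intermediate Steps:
C = 36 (C = 6² = 36)
z(L) = (36 + L)/(-6 + L) (z(L) = (L + 36)/(-6 + L) = (36 + L)/(-6 + L))
(z(-58) - 2376) + 1137 = ((36 - 58)/(-6 - 58) - 2376) + 1137 = (-22/(-64) - 2376) + 1137 = (-1/64*(-22) - 2376) + 1137 = (11/32 - 2376) + 1137 = -76021/32 + 1137 = -39637/32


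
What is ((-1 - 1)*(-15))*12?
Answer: 360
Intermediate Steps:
((-1 - 1)*(-15))*12 = -2*(-15)*12 = 30*12 = 360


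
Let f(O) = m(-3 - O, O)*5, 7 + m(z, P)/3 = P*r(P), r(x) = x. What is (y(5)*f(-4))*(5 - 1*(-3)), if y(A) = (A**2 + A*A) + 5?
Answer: 59400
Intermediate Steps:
y(A) = 5 + 2*A**2 (y(A) = (A**2 + A**2) + 5 = 2*A**2 + 5 = 5 + 2*A**2)
m(z, P) = -21 + 3*P**2 (m(z, P) = -21 + 3*(P*P) = -21 + 3*P**2)
f(O) = -105 + 15*O**2 (f(O) = (-21 + 3*O**2)*5 = -105 + 15*O**2)
(y(5)*f(-4))*(5 - 1*(-3)) = ((5 + 2*5**2)*(-105 + 15*(-4)**2))*(5 - 1*(-3)) = ((5 + 2*25)*(-105 + 15*16))*(5 + 3) = ((5 + 50)*(-105 + 240))*8 = (55*135)*8 = 7425*8 = 59400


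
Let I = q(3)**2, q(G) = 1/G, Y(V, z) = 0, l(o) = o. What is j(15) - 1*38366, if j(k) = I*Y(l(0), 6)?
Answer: -38366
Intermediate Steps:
I = 1/9 (I = (1/3)**2 = 1/9 ≈ 0.11111)
j(k) = 0 (j(k) = (1/9)*0 = 0)
j(15) - 1*38366 = 0 - 1*38366 = 0 - 38366 = -38366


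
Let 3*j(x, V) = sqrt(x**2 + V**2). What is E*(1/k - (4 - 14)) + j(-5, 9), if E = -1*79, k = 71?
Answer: -56169/71 + sqrt(106)/3 ≈ -787.68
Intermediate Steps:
E = -79
j(x, V) = sqrt(V**2 + x**2)/3 (j(x, V) = sqrt(x**2 + V**2)/3 = sqrt(V**2 + x**2)/3)
E*(1/k - (4 - 14)) + j(-5, 9) = -79*(1/71 - (4 - 14)) + sqrt(9**2 + (-5)**2)/3 = -79*(1/71 - 1*(-10)) + sqrt(81 + 25)/3 = -79*(1/71 + 10) + sqrt(106)/3 = -79*711/71 + sqrt(106)/3 = -56169/71 + sqrt(106)/3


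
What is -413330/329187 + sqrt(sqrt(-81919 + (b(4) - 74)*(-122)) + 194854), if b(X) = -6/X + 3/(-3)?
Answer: -413330/329187 + sqrt(194854 + I*sqrt(72586)) ≈ 440.17 + 0.30517*I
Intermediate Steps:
b(X) = -1 - 6/X (b(X) = -6/X + 3*(-1/3) = -6/X - 1 = -1 - 6/X)
-413330/329187 + sqrt(sqrt(-81919 + (b(4) - 74)*(-122)) + 194854) = -413330/329187 + sqrt(sqrt(-81919 + ((-6 - 1*4)/4 - 74)*(-122)) + 194854) = -413330*1/329187 + sqrt(sqrt(-81919 + ((-6 - 4)/4 - 74)*(-122)) + 194854) = -413330/329187 + sqrt(sqrt(-81919 + ((1/4)*(-10) - 74)*(-122)) + 194854) = -413330/329187 + sqrt(sqrt(-81919 + (-5/2 - 74)*(-122)) + 194854) = -413330/329187 + sqrt(sqrt(-81919 - 153/2*(-122)) + 194854) = -413330/329187 + sqrt(sqrt(-81919 + 9333) + 194854) = -413330/329187 + sqrt(sqrt(-72586) + 194854) = -413330/329187 + sqrt(I*sqrt(72586) + 194854) = -413330/329187 + sqrt(194854 + I*sqrt(72586))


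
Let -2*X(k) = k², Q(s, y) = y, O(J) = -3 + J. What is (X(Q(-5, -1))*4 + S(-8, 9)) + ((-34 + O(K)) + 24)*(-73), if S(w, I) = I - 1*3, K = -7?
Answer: 1464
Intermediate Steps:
S(w, I) = -3 + I (S(w, I) = I - 3 = -3 + I)
X(k) = -k²/2
(X(Q(-5, -1))*4 + S(-8, 9)) + ((-34 + O(K)) + 24)*(-73) = (-½*(-1)²*4 + (-3 + 9)) + ((-34 + (-3 - 7)) + 24)*(-73) = (-½*1*4 + 6) + ((-34 - 10) + 24)*(-73) = (-½*4 + 6) + (-44 + 24)*(-73) = (-2 + 6) - 20*(-73) = 4 + 1460 = 1464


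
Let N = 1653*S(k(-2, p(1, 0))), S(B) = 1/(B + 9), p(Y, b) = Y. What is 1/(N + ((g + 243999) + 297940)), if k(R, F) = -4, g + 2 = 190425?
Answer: 5/3663463 ≈ 1.3648e-6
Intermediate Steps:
g = 190423 (g = -2 + 190425 = 190423)
S(B) = 1/(9 + B)
N = 1653/5 (N = 1653/(9 - 4) = 1653/5 ≈ 330.60)
1/(N + ((g + 243999) + 297940)) = 1/(1653/5 + ((190423 + 243999) + 297940)) = 1/(1653/5 + (434422 + 297940)) = 1/(1653/5 + 732362) = 1/(3663463/5) = 5/3663463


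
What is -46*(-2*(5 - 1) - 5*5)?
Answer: 1518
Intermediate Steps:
-46*(-2*(5 - 1) - 5*5) = -46*(-2*4 - 25) = -46*(-8 - 25) = -46*(-33) = 1518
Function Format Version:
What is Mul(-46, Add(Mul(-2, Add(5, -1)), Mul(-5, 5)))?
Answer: 1518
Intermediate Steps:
Mul(-46, Add(Mul(-2, Add(5, -1)), Mul(-5, 5))) = Mul(-46, Add(Mul(-2, 4), -25)) = Mul(-46, Add(-8, -25)) = Mul(-46, -33) = 1518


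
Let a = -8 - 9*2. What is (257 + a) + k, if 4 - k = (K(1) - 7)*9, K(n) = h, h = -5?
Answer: 343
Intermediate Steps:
K(n) = -5
a = -26 (a = -8 - 18 = -26)
k = 112 (k = 4 - (-5 - 7)*9 = 4 - (-12)*9 = 4 - 1*(-108) = 4 + 108 = 112)
(257 + a) + k = (257 - 26) + 112 = 231 + 112 = 343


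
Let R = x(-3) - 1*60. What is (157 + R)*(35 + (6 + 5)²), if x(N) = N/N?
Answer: 15288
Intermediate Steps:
x(N) = 1
R = -59 (R = 1 - 1*60 = 1 - 60 = -59)
(157 + R)*(35 + (6 + 5)²) = (157 - 59)*(35 + (6 + 5)²) = 98*(35 + 11²) = 98*(35 + 121) = 98*156 = 15288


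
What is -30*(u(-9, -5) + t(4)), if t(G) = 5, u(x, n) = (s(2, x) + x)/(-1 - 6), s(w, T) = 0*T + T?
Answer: -1590/7 ≈ -227.14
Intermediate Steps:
s(w, T) = T (s(w, T) = 0 + T = T)
u(x, n) = -2*x/7 (u(x, n) = (x + x)/(-1 - 6) = (2*x)/(-7) = (2*x)*(-⅐) = -2*x/7)
-30*(u(-9, -5) + t(4)) = -30*(-2/7*(-9) + 5) = -30*(18/7 + 5) = -30*53/7 = -1590/7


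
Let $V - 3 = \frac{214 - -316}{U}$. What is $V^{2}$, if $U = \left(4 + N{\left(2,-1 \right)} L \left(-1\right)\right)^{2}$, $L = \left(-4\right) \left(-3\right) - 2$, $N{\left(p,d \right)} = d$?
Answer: $\frac{312481}{9604} \approx 32.537$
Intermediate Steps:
$L = 10$ ($L = 12 - 2 = 10$)
$U = 196$ ($U = \left(4 + \left(-1\right) 10 \left(-1\right)\right)^{2} = \left(4 - -10\right)^{2} = \left(4 + 10\right)^{2} = 14^{2} = 196$)
$V = \frac{559}{98}$ ($V = 3 + \frac{214 - -316}{196} = 3 + \left(214 + 316\right) \frac{1}{196} = 3 + 530 \cdot \frac{1}{196} = 3 + \frac{265}{98} = \frac{559}{98} \approx 5.7041$)
$V^{2} = \left(\frac{559}{98}\right)^{2} = \frac{312481}{9604}$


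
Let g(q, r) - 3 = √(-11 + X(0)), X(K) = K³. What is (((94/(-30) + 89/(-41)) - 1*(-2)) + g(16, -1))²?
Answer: (187 - 615*I*√11)²/378225 ≈ -10.908 - 2.0169*I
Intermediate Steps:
g(q, r) = 3 + I*√11 (g(q, r) = 3 + √(-11 + 0³) = 3 + √(-11 + 0) = 3 + √(-11) = 3 + I*√11)
(((94/(-30) + 89/(-41)) - 1*(-2)) + g(16, -1))² = (((94/(-30) + 89/(-41)) - 1*(-2)) + (3 + I*√11))² = (((94*(-1/30) + 89*(-1/41)) + 2) + (3 + I*√11))² = (((-47/15 - 89/41) + 2) + (3 + I*√11))² = ((-3262/615 + 2) + (3 + I*√11))² = (-2032/615 + (3 + I*√11))² = (-187/615 + I*√11)²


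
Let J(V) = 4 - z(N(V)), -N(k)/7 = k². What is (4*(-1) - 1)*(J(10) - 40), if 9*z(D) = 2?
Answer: 1630/9 ≈ 181.11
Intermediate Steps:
N(k) = -7*k²
z(D) = 2/9 (z(D) = (⅑)*2 = 2/9)
J(V) = 34/9 (J(V) = 4 - 1*2/9 = 4 - 2/9 = 34/9)
(4*(-1) - 1)*(J(10) - 40) = (4*(-1) - 1)*(34/9 - 40) = (-4 - 1)*(-326/9) = -5*(-326/9) = 1630/9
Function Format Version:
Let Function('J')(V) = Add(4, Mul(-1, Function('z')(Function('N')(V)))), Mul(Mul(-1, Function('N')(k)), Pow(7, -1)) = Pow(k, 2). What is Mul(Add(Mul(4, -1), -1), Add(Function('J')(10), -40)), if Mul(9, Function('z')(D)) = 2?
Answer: Rational(1630, 9) ≈ 181.11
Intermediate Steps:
Function('N')(k) = Mul(-7, Pow(k, 2))
Function('z')(D) = Rational(2, 9) (Function('z')(D) = Mul(Rational(1, 9), 2) = Rational(2, 9))
Function('J')(V) = Rational(34, 9) (Function('J')(V) = Add(4, Mul(-1, Rational(2, 9))) = Add(4, Rational(-2, 9)) = Rational(34, 9))
Mul(Add(Mul(4, -1), -1), Add(Function('J')(10), -40)) = Mul(Add(Mul(4, -1), -1), Add(Rational(34, 9), -40)) = Mul(Add(-4, -1), Rational(-326, 9)) = Mul(-5, Rational(-326, 9)) = Rational(1630, 9)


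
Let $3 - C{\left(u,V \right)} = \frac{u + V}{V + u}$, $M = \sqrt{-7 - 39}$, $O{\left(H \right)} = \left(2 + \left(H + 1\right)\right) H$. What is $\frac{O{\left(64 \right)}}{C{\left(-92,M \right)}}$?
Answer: $2144$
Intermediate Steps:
$O{\left(H \right)} = H \left(3 + H\right)$ ($O{\left(H \right)} = \left(2 + \left(1 + H\right)\right) H = \left(3 + H\right) H = H \left(3 + H\right)$)
$M = i \sqrt{46}$ ($M = \sqrt{-46} = i \sqrt{46} \approx 6.7823 i$)
$C{\left(u,V \right)} = 2$ ($C{\left(u,V \right)} = 3 - \frac{u + V}{V + u} = 3 - \frac{V + u}{V + u} = 3 - 1 = 2$)
$\frac{O{\left(64 \right)}}{C{\left(-92,M \right)}} = \frac{64 \left(3 + 64\right)}{2} = 64 \cdot 67 \cdot \frac{1}{2} = 4288 \cdot \frac{1}{2} = 2144$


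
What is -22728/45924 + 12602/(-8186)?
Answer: -31866069/15663911 ≈ -2.0344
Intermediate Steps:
-22728/45924 + 12602/(-8186) = -22728*1/45924 + 12602*(-1/8186) = -1894/3827 - 6301/4093 = -31866069/15663911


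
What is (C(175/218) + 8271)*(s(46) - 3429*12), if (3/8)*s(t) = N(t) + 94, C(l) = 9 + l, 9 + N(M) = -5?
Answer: -110843811430/327 ≈ -3.3897e+8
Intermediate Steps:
N(M) = -14 (N(M) = -9 - 5 = -14)
s(t) = 640/3 (s(t) = 8*(-14 + 94)/3 = (8/3)*80 = 640/3)
(C(175/218) + 8271)*(s(46) - 3429*12) = ((9 + 175/218) + 8271)*(640/3 - 3429*12) = ((9 + 175*(1/218)) + 8271)*(640/3 - 41148) = ((9 + 175/218) + 8271)*(-122804/3) = (2137/218 + 8271)*(-122804/3) = (1805215/218)*(-122804/3) = -110843811430/327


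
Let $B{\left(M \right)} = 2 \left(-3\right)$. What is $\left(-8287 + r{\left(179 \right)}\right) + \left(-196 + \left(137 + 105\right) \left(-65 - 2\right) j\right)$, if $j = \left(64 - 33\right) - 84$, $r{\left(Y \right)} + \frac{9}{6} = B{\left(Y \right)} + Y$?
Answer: $\frac{1702061}{2} \approx 8.5103 \cdot 10^{5}$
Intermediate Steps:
$B{\left(M \right)} = -6$
$r{\left(Y \right)} = - \frac{15}{2} + Y$ ($r{\left(Y \right)} = - \frac{3}{2} + \left(-6 + Y\right) = - \frac{15}{2} + Y$)
$j = -53$ ($j = 31 - 84 = -53$)
$\left(-8287 + r{\left(179 \right)}\right) + \left(-196 + \left(137 + 105\right) \left(-65 - 2\right) j\right) = \left(-8287 + \left(- \frac{15}{2} + 179\right)\right) - \left(196 - \left(137 + 105\right) \left(-65 - 2\right) \left(-53\right)\right) = \left(-8287 + \frac{343}{2}\right) - \left(196 - 242 \left(-67\right) \left(-53\right)\right) = - \frac{16231}{2} - -859146 = - \frac{16231}{2} + \left(-196 + 859342\right) = - \frac{16231}{2} + 859146 = \frac{1702061}{2}$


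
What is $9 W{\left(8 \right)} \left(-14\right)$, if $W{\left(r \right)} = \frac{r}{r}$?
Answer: $-126$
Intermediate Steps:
$W{\left(r \right)} = 1$
$9 W{\left(8 \right)} \left(-14\right) = 9 \cdot 1 \left(-14\right) = 9 \left(-14\right) = -126$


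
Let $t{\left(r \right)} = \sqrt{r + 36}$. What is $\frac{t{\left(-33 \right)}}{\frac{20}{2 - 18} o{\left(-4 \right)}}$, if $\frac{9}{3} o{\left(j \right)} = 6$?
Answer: $- \frac{2 \sqrt{3}}{5} \approx -0.69282$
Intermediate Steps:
$o{\left(j \right)} = 2$ ($o{\left(j \right)} = \frac{1}{3} \cdot 6 = 2$)
$t{\left(r \right)} = \sqrt{36 + r}$
$\frac{t{\left(-33 \right)}}{\frac{20}{2 - 18} o{\left(-4 \right)}} = \frac{\sqrt{36 - 33}}{\frac{20}{2 - 18} \cdot 2} = \frac{\sqrt{3}}{\frac{20}{-16} \cdot 2} = \frac{\sqrt{3}}{20 \left(- \frac{1}{16}\right) 2} = \frac{\sqrt{3}}{\left(- \frac{5}{4}\right) 2} = \frac{\sqrt{3}}{- \frac{5}{2}} = \sqrt{3} \left(- \frac{2}{5}\right) = - \frac{2 \sqrt{3}}{5}$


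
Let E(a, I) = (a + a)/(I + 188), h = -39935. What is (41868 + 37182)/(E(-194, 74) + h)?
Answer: -3451850/1743893 ≈ -1.9794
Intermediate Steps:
E(a, I) = 2*a/(188 + I) (E(a, I) = (2*a)/(188 + I) = 2*a/(188 + I))
(41868 + 37182)/(E(-194, 74) + h) = (41868 + 37182)/(2*(-194)/(188 + 74) - 39935) = 79050/(2*(-194)/262 - 39935) = 79050/(2*(-194)*(1/262) - 39935) = 79050/(-194/131 - 39935) = 79050/(-5231679/131) = 79050*(-131/5231679) = -3451850/1743893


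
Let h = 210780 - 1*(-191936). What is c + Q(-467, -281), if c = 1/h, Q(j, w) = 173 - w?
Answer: 182833065/402716 ≈ 454.00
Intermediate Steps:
h = 402716 (h = 210780 + 191936 = 402716)
c = 1/402716 ≈ 2.4831e-6
c + Q(-467, -281) = 1/402716 + (173 - 1*(-281)) = 1/402716 + (173 + 281) = 1/402716 + 454 = 182833065/402716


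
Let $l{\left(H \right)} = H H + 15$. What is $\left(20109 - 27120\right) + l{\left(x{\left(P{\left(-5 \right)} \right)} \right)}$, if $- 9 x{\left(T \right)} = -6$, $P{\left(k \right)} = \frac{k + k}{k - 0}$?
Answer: $- \frac{62960}{9} \approx -6995.6$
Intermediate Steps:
$P{\left(k \right)} = 2$ ($P{\left(k \right)} = \frac{2 k}{k + 0} = \frac{2 k}{k} = 2$)
$x{\left(T \right)} = \frac{2}{3}$ ($x{\left(T \right)} = \left(- \frac{1}{9}\right) \left(-6\right) = \frac{2}{3}$)
$l{\left(H \right)} = 15 + H^{2}$ ($l{\left(H \right)} = H^{2} + 15 = 15 + H^{2}$)
$\left(20109 - 27120\right) + l{\left(x{\left(P{\left(-5 \right)} \right)} \right)} = \left(20109 - 27120\right) + \left(15 + \left(\frac{2}{3}\right)^{2}\right) = -7011 + \left(15 + \frac{4}{9}\right) = -7011 + \frac{139}{9} = - \frac{62960}{9}$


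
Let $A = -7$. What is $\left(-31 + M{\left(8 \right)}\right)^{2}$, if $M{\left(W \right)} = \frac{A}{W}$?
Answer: $\frac{65025}{64} \approx 1016.0$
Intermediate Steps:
$M{\left(W \right)} = - \frac{7}{W}$
$\left(-31 + M{\left(8 \right)}\right)^{2} = \left(-31 - \frac{7}{8}\right)^{2} = \left(- \frac{255}{8}\right)^{2} = \frac{65025}{64}$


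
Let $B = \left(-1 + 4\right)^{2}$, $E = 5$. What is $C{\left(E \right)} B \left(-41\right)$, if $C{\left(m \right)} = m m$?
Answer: $-9225$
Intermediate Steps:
$C{\left(m \right)} = m^{2}$
$B = 9$ ($B = 3^{2} = 9$)
$C{\left(E \right)} B \left(-41\right) = 5^{2} \cdot 9 \left(-41\right) = 25 \cdot 9 \left(-41\right) = 225 \left(-41\right) = -9225$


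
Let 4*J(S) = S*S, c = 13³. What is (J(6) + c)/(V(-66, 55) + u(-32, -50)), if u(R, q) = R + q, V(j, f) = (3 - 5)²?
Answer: -1103/39 ≈ -28.282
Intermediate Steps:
c = 2197
V(j, f) = 4 (V(j, f) = (-2)² = 4)
J(S) = S²/4 (J(S) = (S*S)/4 = S²/4)
(J(6) + c)/(V(-66, 55) + u(-32, -50)) = ((¼)*6² + 2197)/(4 + (-32 - 50)) = ((¼)*36 + 2197)/(4 - 82) = (9 + 2197)/(-78) = 2206*(-1/78) = -1103/39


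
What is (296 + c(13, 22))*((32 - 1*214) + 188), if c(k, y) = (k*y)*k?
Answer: 24084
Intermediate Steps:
c(k, y) = y*k²
(296 + c(13, 22))*((32 - 1*214) + 188) = (296 + 22*13²)*((32 - 1*214) + 188) = (296 + 22*169)*((32 - 214) + 188) = (296 + 3718)*(-182 + 188) = 4014*6 = 24084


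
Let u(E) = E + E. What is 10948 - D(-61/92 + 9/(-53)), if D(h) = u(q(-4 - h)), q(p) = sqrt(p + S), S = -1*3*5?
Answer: 10948 - I*sqrt(107982677)/1219 ≈ 10948.0 - 8.5246*I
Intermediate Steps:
S = -15 (S = -3*5 = -15)
q(p) = sqrt(-15 + p) (q(p) = sqrt(p - 15) = sqrt(-15 + p))
u(E) = 2*E
D(h) = 2*sqrt(-19 - h) (D(h) = 2*sqrt(-15 + (-4 - h)) = 2*sqrt(-19 - h))
10948 - D(-61/92 + 9/(-53)) = 10948 - 2*sqrt(-19 - (-61/92 + 9/(-53))) = 10948 - 2*sqrt(-19 - (-61*1/92 + 9*(-1/53))) = 10948 - 2*sqrt(-19 - (-61/92 - 9/53)) = 10948 - 2*sqrt(-19 - 1*(-4061/4876)) = 10948 - 2*sqrt(-19 + 4061/4876) = 10948 - 2*sqrt(-88583/4876) = 10948 - 2*I*sqrt(107982677)/2438 = 10948 - I*sqrt(107982677)/1219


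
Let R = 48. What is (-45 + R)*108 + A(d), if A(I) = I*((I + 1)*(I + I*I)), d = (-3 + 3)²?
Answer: 324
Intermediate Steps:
d = 0 (d = 0² = 0)
A(I) = I*(1 + I)*(I + I²) (A(I) = I*((1 + I)*(I + I²)) = I*(1 + I)*(I + I²))
(-45 + R)*108 + A(d) = (-45 + 48)*108 + 0²*(1 + 0² + 2*0) = 3*108 + 0*(1 + 0 + 0) = 324 + 0*1 = 324 + 0 = 324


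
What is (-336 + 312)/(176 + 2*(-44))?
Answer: -3/11 ≈ -0.27273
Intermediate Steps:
(-336 + 312)/(176 + 2*(-44)) = -24/(176 - 88) = -24/88 = -24*1/88 = -3/11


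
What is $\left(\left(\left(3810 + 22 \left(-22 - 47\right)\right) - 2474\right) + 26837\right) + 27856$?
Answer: $54511$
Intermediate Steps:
$\left(\left(\left(3810 + 22 \left(-22 - 47\right)\right) - 2474\right) + 26837\right) + 27856 = \left(\left(\left(3810 + 22 \left(-69\right)\right) - 2474\right) + 26837\right) + 27856 = \left(\left(\left(3810 - 1518\right) - 2474\right) + 26837\right) + 27856 = \left(\left(2292 - 2474\right) + 26837\right) + 27856 = \left(-182 + 26837\right) + 27856 = 26655 + 27856 = 54511$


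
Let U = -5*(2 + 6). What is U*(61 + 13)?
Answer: -2960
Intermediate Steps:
U = -40 (U = -5*8 = -40)
U*(61 + 13) = -40*(61 + 13) = -40*74 = -2960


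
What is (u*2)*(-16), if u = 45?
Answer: -1440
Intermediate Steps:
(u*2)*(-16) = (45*2)*(-16) = 90*(-16) = -1440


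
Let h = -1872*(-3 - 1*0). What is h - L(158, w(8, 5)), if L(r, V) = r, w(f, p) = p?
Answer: 5458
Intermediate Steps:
h = 5616 (h = -1872*(-3 + 0) = -1872*(-3) = 5616)
h - L(158, w(8, 5)) = 5616 - 1*158 = 5616 - 158 = 5458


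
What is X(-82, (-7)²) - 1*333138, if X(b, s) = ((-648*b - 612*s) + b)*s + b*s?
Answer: 793078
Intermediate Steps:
X(b, s) = b*s + s*(-647*b - 612*s) (X(b, s) = (-647*b - 612*s)*s + b*s = s*(-647*b - 612*s) + b*s = b*s + s*(-647*b - 612*s))
X(-82, (-7)²) - 1*333138 = -34*(-7)²*(18*(-7)² + 19*(-82)) - 1*333138 = -34*49*(18*49 - 1558) - 333138 = -34*49*(882 - 1558) - 333138 = -34*49*(-676) - 333138 = 1126216 - 333138 = 793078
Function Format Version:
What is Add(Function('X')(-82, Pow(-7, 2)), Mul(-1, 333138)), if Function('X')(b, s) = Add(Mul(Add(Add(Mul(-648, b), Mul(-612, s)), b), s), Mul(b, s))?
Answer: 793078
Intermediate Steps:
Function('X')(b, s) = Add(Mul(b, s), Mul(s, Add(Mul(-647, b), Mul(-612, s)))) (Function('X')(b, s) = Add(Mul(Add(Mul(-647, b), Mul(-612, s)), s), Mul(b, s)) = Add(Mul(s, Add(Mul(-647, b), Mul(-612, s))), Mul(b, s)) = Add(Mul(b, s), Mul(s, Add(Mul(-647, b), Mul(-612, s)))))
Add(Function('X')(-82, Pow(-7, 2)), Mul(-1, 333138)) = Add(Mul(-34, Pow(-7, 2), Add(Mul(18, Pow(-7, 2)), Mul(19, -82))), Mul(-1, 333138)) = Add(Mul(-34, 49, Add(Mul(18, 49), -1558)), -333138) = Add(Mul(-34, 49, Add(882, -1558)), -333138) = Add(Mul(-34, 49, -676), -333138) = Add(1126216, -333138) = 793078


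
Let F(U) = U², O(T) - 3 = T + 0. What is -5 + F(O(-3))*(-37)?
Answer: -5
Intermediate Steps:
O(T) = 3 + T (O(T) = 3 + (T + 0) = 3 + T)
-5 + F(O(-3))*(-37) = -5 + (3 - 3)²*(-37) = -5 + 0²*(-37) = -5 + 0*(-37) = -5 + 0 = -5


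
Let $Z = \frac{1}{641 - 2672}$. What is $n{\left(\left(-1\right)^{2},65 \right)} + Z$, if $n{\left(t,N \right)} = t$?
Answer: $\frac{2030}{2031} \approx 0.99951$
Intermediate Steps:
$Z = - \frac{1}{2031}$ ($Z = \frac{1}{-2031} = - \frac{1}{2031} \approx -0.00049237$)
$n{\left(\left(-1\right)^{2},65 \right)} + Z = \left(-1\right)^{2} - \frac{1}{2031} = 1 - \frac{1}{2031} = \frac{2030}{2031}$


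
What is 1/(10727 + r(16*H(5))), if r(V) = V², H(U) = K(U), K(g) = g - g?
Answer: 1/10727 ≈ 9.3223e-5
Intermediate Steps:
K(g) = 0
H(U) = 0
1/(10727 + r(16*H(5))) = 1/(10727 + (16*0)²) = 1/(10727 + 0²) = 1/(10727 + 0) = 1/10727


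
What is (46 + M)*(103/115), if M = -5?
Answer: 4223/115 ≈ 36.722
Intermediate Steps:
(46 + M)*(103/115) = (46 - 5)*(103/115) = 41*(103*(1/115)) = 41*(103/115) = 4223/115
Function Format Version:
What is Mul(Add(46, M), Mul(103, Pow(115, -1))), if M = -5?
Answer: Rational(4223, 115) ≈ 36.722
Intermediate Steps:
Mul(Add(46, M), Mul(103, Pow(115, -1))) = Mul(Add(46, -5), Mul(103, Pow(115, -1))) = Mul(41, Mul(103, Rational(1, 115))) = Mul(41, Rational(103, 115)) = Rational(4223, 115)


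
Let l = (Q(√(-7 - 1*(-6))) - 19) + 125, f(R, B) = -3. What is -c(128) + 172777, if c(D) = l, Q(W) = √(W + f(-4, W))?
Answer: 172671 - √(-3 + I) ≈ 1.7267e+5 - 1.7553*I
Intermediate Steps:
Q(W) = √(-3 + W) (Q(W) = √(W - 3) = √(-3 + W))
l = 106 + √(-3 + I) (l = (√(-3 + √(-7 - 1*(-6))) - 19) + 125 = (√(-3 + √(-7 + 6)) - 19) + 125 = (√(-3 + √(-1)) - 19) + 125 = (√(-3 + I) - 19) + 125 = (-19 + √(-3 + I)) + 125 = 106 + √(-3 + I) ≈ 106.28 + 1.7553*I)
c(D) = 106 + √(-3 + I)
-c(128) + 172777 = -(106 + √(-3 + I)) + 172777 = (-106 - √(-3 + I)) + 172777 = 172671 - √(-3 + I)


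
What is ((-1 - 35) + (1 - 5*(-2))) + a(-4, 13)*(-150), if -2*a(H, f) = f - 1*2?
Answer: 800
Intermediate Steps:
a(H, f) = 1 - f/2 (a(H, f) = -(f - 1*2)/2 = -(f - 2)/2 = -(-2 + f)/2 = 1 - f/2)
((-1 - 35) + (1 - 5*(-2))) + a(-4, 13)*(-150) = ((-1 - 35) + (1 - 5*(-2))) + (1 - ½*13)*(-150) = (-36 + (1 + 10)) + (1 - 13/2)*(-150) = (-36 + 11) - 11/2*(-150) = -25 + 825 = 800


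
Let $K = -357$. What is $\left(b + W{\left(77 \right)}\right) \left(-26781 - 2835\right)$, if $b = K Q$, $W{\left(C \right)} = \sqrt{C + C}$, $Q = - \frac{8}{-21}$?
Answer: $4027776 - 29616 \sqrt{154} \approx 3.6603 \cdot 10^{6}$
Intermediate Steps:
$Q = \frac{8}{21}$ ($Q = \left(-8\right) \left(- \frac{1}{21}\right) = \frac{8}{21} \approx 0.38095$)
$W{\left(C \right)} = \sqrt{2} \sqrt{C}$ ($W{\left(C \right)} = \sqrt{2 C} = \sqrt{2} \sqrt{C}$)
$b = -136$ ($b = \left(-357\right) \frac{8}{21} = -136$)
$\left(b + W{\left(77 \right)}\right) \left(-26781 - 2835\right) = \left(-136 + \sqrt{2} \sqrt{77}\right) \left(-26781 - 2835\right) = \left(-136 + \sqrt{154}\right) \left(-29616\right) = 4027776 - 29616 \sqrt{154}$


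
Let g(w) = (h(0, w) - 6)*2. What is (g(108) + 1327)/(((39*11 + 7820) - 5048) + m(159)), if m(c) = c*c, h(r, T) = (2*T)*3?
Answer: 2611/28482 ≈ 0.091672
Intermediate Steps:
h(r, T) = 6*T
m(c) = c²
g(w) = -12 + 12*w (g(w) = (6*w - 6)*2 = (-6 + 6*w)*2 = -12 + 12*w)
(g(108) + 1327)/(((39*11 + 7820) - 5048) + m(159)) = ((-12 + 12*108) + 1327)/(((39*11 + 7820) - 5048) + 159²) = ((-12 + 1296) + 1327)/(((429 + 7820) - 5048) + 25281) = (1284 + 1327)/((8249 - 5048) + 25281) = 2611/(3201 + 25281) = 2611/28482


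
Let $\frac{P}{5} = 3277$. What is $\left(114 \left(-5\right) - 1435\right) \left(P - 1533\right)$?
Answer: $-29778260$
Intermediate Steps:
$P = 16385$ ($P = 5 \cdot 3277 = 16385$)
$\left(114 \left(-5\right) - 1435\right) \left(P - 1533\right) = \left(114 \left(-5\right) - 1435\right) \left(16385 - 1533\right) = \left(-570 - 1435\right) 14852 = \left(-2005\right) 14852 = -29778260$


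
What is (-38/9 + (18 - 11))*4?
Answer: 100/9 ≈ 11.111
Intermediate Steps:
(-38/9 + (18 - 11))*4 = (-38*⅑ + 7)*4 = (-38/9 + 7)*4 = (25/9)*4 = 100/9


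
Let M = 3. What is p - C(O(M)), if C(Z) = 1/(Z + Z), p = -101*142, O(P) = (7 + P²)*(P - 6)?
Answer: -1376831/96 ≈ -14342.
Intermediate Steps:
O(P) = (-6 + P)*(7 + P²) (O(P) = (7 + P²)*(-6 + P) = (-6 + P)*(7 + P²))
p = -14342
C(Z) = 1/(2*Z)
p - C(O(M)) = -14342 - 1/(2*(-42 + 3³ - 6*3² + 7*3)) = -14342 - 1/(2*(-42 + 27 - 6*9 + 21)) = -14342 - 1/(2*(-42 + 27 - 54 + 21)) = -14342 - 1/(2*(-48)) = -14342 - (-1)/(2*48) = -14342 - 1*(-1/96) = -14342 + 1/96 = -1376831/96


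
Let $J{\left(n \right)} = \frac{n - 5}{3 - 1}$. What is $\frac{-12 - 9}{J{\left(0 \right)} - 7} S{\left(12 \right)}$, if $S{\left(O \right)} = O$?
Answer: $\frac{504}{19} \approx 26.526$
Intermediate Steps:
$J{\left(n \right)} = - \frac{5}{2} + \frac{n}{2}$ ($J{\left(n \right)} = \frac{-5 + n}{2} = \left(-5 + n\right) \frac{1}{2} = - \frac{5}{2} + \frac{n}{2}$)
$\frac{-12 - 9}{J{\left(0 \right)} - 7} S{\left(12 \right)} = \frac{-12 - 9}{\left(- \frac{5}{2} + \frac{1}{2} \cdot 0\right) - 7} \cdot 12 = - \frac{21}{\left(- \frac{5}{2} + 0\right) - 7} \cdot 12 = - \frac{21}{- \frac{5}{2} - 7} \cdot 12 = - \frac{21}{- \frac{19}{2}} \cdot 12 = \left(-21\right) \left(- \frac{2}{19}\right) 12 = \frac{42}{19} \cdot 12 = \frac{504}{19}$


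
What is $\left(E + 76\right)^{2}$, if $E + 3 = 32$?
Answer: $11025$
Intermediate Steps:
$E = 29$ ($E = -3 + 32 = 29$)
$\left(E + 76\right)^{2} = \left(29 + 76\right)^{2} = 105^{2} = 11025$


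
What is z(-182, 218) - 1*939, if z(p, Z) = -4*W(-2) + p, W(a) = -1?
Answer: -1117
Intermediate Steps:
z(p, Z) = 4 + p (z(p, Z) = -4*(-1) + p = 4 + p)
z(-182, 218) - 1*939 = (4 - 182) - 1*939 = -178 - 939 = -1117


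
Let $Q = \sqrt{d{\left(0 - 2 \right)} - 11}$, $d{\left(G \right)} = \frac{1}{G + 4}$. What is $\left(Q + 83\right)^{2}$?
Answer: $\frac{\left(166 + i \sqrt{42}\right)^{2}}{4} \approx 6878.5 + 537.9 i$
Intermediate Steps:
$d{\left(G \right)} = \frac{1}{4 + G}$
$Q = \frac{i \sqrt{42}}{2}$ ($Q = \sqrt{\frac{1}{4 + \left(0 - 2\right)} - 11} = \sqrt{\frac{1}{4 - 2} - 11} = \sqrt{\frac{1}{2} - 11} = \sqrt{- \frac{21}{2}} = \frac{i \sqrt{42}}{2} \approx 3.2404 i$)
$\left(Q + 83\right)^{2} = \left(\frac{i \sqrt{42}}{2} + 83\right)^{2} = \left(83 + \frac{i \sqrt{42}}{2}\right)^{2}$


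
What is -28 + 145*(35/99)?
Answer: 2303/99 ≈ 23.263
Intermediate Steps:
-28 + 145*(35/99) = -28 + 5075/99 = 2303/99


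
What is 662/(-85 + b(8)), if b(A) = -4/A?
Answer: -1324/171 ≈ -7.7427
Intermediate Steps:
662/(-85 + b(8)) = 662/(-85 - 4/8) = 662/(-85 - 4*⅛) = 662/(-85 - ½) = 662/(-171/2) = 662*(-2/171) = -1324/171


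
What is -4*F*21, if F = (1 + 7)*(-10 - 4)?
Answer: 9408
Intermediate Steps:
F = -112 (F = 8*(-14) = -112)
-4*F*21 = -4*(-112)*21 = 448*21 = 9408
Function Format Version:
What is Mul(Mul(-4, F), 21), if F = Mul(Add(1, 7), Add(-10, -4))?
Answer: 9408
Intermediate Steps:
F = -112 (F = Mul(8, -14) = -112)
Mul(Mul(-4, F), 21) = Mul(Mul(-4, -112), 21) = Mul(448, 21) = 9408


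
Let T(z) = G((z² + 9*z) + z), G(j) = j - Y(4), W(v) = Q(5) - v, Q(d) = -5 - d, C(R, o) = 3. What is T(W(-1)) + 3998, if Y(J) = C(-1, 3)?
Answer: 3986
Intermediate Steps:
Y(J) = 3
W(v) = -10 - v (W(v) = (-5 - 1*5) - v = (-5 - 5) - v = -10 - v)
G(j) = -3 + j (G(j) = j - 1*3 = j - 3 = -3 + j)
T(z) = -3 + z² + 10*z (T(z) = -3 + ((z² + 9*z) + z) = -3 + (z² + 10*z) = -3 + z² + 10*z)
T(W(-1)) + 3998 = (-3 + (-10 - 1*(-1))*(10 + (-10 - 1*(-1)))) + 3998 = (-3 + (-10 + 1)*(10 + (-10 + 1))) + 3998 = (-3 - 9*(10 - 9)) + 3998 = (-3 - 9*1) + 3998 = (-3 - 9) + 3998 = -12 + 3998 = 3986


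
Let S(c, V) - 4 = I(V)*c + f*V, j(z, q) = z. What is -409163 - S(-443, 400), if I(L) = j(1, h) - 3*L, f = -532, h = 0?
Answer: -727524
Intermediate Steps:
I(L) = 1 - 3*L
S(c, V) = 4 - 532*V + c*(1 - 3*V) (S(c, V) = 4 + ((1 - 3*V)*c - 532*V) = 4 + (c*(1 - 3*V) - 532*V) = 4 + (-532*V + c*(1 - 3*V)) = 4 - 532*V + c*(1 - 3*V))
-409163 - S(-443, 400) = -409163 - (4 - 532*400 - 1*(-443)*(-1 + 3*400)) = -409163 - (4 - 212800 - 1*(-443)*(-1 + 1200)) = -409163 - (4 - 212800 - 1*(-443)*1199) = -409163 - (4 - 212800 + 531157) = -409163 - 1*318361 = -409163 - 318361 = -727524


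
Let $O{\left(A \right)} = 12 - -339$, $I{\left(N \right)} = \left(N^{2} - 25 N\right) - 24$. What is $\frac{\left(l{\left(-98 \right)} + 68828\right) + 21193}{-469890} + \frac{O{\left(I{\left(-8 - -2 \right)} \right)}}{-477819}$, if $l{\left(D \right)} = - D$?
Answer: $- \frac{2350873}{12210930} \approx -0.19252$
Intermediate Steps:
$I{\left(N \right)} = -24 + N^{2} - 25 N$
$O{\left(A \right)} = 351$ ($O{\left(A \right)} = 12 + 339 = 351$)
$\frac{\left(l{\left(-98 \right)} + 68828\right) + 21193}{-469890} + \frac{O{\left(I{\left(-8 - -2 \right)} \right)}}{-477819} = \frac{\left(\left(-1\right) \left(-98\right) + 68828\right) + 21193}{-469890} + \frac{351}{-477819} = \left(\left(98 + 68828\right) + 21193\right) \left(- \frac{1}{469890}\right) + 351 \left(- \frac{1}{477819}\right) = \left(68926 + 21193\right) \left(- \frac{1}{469890}\right) - \frac{13}{17697} = 90119 \left(- \frac{1}{469890}\right) - \frac{13}{17697} = - \frac{397}{2070} - \frac{13}{17697} = - \frac{2350873}{12210930}$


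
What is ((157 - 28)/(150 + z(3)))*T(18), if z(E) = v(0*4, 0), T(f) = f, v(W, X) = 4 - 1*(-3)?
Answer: 2322/157 ≈ 14.790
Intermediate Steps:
v(W, X) = 7 (v(W, X) = 4 + 3 = 7)
z(E) = 7
((157 - 28)/(150 + z(3)))*T(18) = ((157 - 28)/(150 + 7))*18 = (129/157)*18 = 2322/157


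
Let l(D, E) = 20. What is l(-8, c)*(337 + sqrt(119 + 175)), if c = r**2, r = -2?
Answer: 6740 + 140*sqrt(6) ≈ 7082.9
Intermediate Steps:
c = 4 (c = (-2)**2 = 4)
l(-8, c)*(337 + sqrt(119 + 175)) = 20*(337 + sqrt(119 + 175)) = 20*(337 + sqrt(294)) = 20*(337 + 7*sqrt(6)) = 6740 + 140*sqrt(6)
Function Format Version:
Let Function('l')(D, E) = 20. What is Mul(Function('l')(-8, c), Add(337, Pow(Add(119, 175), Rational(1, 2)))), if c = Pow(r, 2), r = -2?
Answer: Add(6740, Mul(140, Pow(6, Rational(1, 2)))) ≈ 7082.9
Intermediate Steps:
c = 4 (c = Pow(-2, 2) = 4)
Mul(Function('l')(-8, c), Add(337, Pow(Add(119, 175), Rational(1, 2)))) = Mul(20, Add(337, Pow(Add(119, 175), Rational(1, 2)))) = Mul(20, Add(337, Pow(294, Rational(1, 2)))) = Mul(20, Add(337, Mul(7, Pow(6, Rational(1, 2))))) = Add(6740, Mul(140, Pow(6, Rational(1, 2))))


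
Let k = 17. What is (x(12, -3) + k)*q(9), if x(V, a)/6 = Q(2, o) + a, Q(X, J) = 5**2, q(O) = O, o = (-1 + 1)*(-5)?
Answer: 1341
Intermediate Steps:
o = 0 (o = 0*(-5) = 0)
Q(X, J) = 25
x(V, a) = 150 + 6*a (x(V, a) = 6*(25 + a) = 150 + 6*a)
(x(12, -3) + k)*q(9) = ((150 + 6*(-3)) + 17)*9 = ((150 - 18) + 17)*9 = (132 + 17)*9 = 149*9 = 1341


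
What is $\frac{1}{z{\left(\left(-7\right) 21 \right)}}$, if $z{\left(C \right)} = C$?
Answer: $- \frac{1}{147} \approx -0.0068027$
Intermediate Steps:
$\frac{1}{z{\left(\left(-7\right) 21 \right)}} = \frac{1}{\left(-7\right) 21} = \frac{1}{-147} = - \frac{1}{147}$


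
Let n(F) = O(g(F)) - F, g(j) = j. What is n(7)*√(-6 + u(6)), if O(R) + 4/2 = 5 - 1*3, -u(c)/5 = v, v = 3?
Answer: -7*I*√21 ≈ -32.078*I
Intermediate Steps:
u(c) = -15 (u(c) = -5*3 = -15)
O(R) = 0 (O(R) = -2 + (5 - 1*3) = -2 + (5 - 3) = -2 + 2 = 0)
n(F) = -F (n(F) = 0 - F = -F)
n(7)*√(-6 + u(6)) = (-1*7)*√(-6 - 15) = -7*I*√21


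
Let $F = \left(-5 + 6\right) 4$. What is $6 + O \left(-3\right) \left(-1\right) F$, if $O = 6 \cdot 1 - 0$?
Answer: $78$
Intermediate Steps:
$O = 6$ ($O = 6 + 0 = 6$)
$F = 4$ ($F = 1 \cdot 4 = 4$)
$6 + O \left(-3\right) \left(-1\right) F = 6 + 6 \left(-3\right) \left(-1\right) 4 = 6 + 6 \cdot 3 \cdot 4 = 6 + 6 \cdot 12 = 6 + 72 = 78$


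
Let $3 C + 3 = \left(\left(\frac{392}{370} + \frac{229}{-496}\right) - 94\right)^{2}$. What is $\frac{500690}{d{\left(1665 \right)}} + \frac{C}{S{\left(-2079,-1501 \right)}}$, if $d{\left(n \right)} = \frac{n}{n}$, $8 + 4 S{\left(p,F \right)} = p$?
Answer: $\frac{2199547536106527293}{4393081572800} \approx 5.0068 \cdot 10^{5}$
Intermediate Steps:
$S{\left(p,F \right)} = -2 + \frac{p}{4}$
$d{\left(n \right)} = 1$
$C = \frac{24476578704707}{8419897600}$ ($C = -1 + \frac{\left(\left(\frac{392}{370} + \frac{229}{-496}\right) - 94\right)^{2}}{3} = -1 + \frac{\left(\left(392 \cdot \frac{1}{370} + 229 \left(- \frac{1}{496}\right)\right) - 94\right)^{2}}{3} = -1 + \frac{\left(\left(\frac{196}{185} - \frac{229}{496}\right) - 94\right)^{2}}{3} = -1 + \frac{\left(\frac{54851}{91760} - 94\right)^{2}}{3} = -1 + \frac{\left(- \frac{8570589}{91760}\right)^{2}}{3} = -1 + \frac{1}{3} \cdot \frac{73454995806921}{8419897600} = -1 + \frac{24484998602307}{8419897600} = \frac{24476578704707}{8419897600} \approx 2907.0$)
$\frac{500690}{d{\left(1665 \right)}} + \frac{C}{S{\left(-2079,-1501 \right)}} = \frac{500690}{1} + \frac{24476578704707}{8419897600 \left(-2 + \frac{1}{4} \left(-2079\right)\right)} = 500690 \cdot 1 + \frac{24476578704707}{8419897600 \left(-2 - \frac{2079}{4}\right)} = 500690 + \frac{24476578704707}{8419897600 \left(- \frac{2087}{4}\right)} = 500690 + \frac{24476578704707}{8419897600} \left(- \frac{4}{2087}\right) = 500690 - \frac{24476578704707}{4393081572800} = \frac{2199547536106527293}{4393081572800}$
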